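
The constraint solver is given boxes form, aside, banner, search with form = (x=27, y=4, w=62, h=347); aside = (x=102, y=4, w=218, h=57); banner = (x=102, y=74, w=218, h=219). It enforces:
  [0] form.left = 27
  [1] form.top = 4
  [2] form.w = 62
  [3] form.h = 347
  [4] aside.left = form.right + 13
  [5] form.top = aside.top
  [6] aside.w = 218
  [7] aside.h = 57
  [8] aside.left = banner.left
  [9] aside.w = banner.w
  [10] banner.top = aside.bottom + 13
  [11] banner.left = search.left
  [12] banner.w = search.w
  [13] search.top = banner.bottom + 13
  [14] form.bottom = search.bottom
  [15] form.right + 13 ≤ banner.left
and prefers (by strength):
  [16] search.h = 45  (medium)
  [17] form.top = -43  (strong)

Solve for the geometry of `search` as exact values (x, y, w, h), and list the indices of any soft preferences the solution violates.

search = (x=102, y=306, w=218, h=45)
violated soft preferences: 17

1. search.x = 102  [banner.left = search.left]
2. search.w = 218  [banner.w = search.w]
3. search.y = 306  [search.top = banner.bottom + 13]
4. search.h = 45  [form.bottom = search.bottom]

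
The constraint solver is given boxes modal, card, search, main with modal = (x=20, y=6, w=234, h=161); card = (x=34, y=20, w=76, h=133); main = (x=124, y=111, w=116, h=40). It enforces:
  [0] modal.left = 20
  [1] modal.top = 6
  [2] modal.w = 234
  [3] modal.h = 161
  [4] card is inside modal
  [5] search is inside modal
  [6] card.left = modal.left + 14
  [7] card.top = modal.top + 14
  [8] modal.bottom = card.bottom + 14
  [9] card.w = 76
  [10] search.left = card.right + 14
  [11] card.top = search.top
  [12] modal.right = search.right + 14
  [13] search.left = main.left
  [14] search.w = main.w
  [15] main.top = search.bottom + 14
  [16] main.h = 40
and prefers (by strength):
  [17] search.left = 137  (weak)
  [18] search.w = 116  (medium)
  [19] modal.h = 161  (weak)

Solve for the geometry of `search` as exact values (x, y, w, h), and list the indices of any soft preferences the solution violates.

search = (x=124, y=20, w=116, h=77)
violated soft preferences: 17

1. search.x = 124  [search.left = card.right + 14]
2. search.y = 20  [card.top = search.top]
3. search.w = 116  [modal.right = search.right + 14]
4. search.h = 77  [main.top = search.bottom + 14]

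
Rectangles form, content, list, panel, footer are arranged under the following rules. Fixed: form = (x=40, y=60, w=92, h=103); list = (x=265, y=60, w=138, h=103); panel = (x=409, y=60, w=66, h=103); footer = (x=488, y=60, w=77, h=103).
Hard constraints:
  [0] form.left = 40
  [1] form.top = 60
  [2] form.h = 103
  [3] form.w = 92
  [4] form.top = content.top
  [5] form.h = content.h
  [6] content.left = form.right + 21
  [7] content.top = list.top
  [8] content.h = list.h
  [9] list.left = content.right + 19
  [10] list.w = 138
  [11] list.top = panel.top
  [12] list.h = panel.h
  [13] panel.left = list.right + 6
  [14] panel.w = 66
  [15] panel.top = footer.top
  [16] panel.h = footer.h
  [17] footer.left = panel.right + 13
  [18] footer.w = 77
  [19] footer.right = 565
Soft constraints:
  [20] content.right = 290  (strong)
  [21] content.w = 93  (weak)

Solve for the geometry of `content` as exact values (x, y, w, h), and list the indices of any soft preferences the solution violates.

1. content.y = 60  [form.top = content.top]
2. content.h = 103  [form.h = content.h]
3. content.x = 153  [content.left = form.right + 21]
4. content.w = 93  [list.left = content.right + 19]

content = (x=153, y=60, w=93, h=103)
violated soft preferences: 20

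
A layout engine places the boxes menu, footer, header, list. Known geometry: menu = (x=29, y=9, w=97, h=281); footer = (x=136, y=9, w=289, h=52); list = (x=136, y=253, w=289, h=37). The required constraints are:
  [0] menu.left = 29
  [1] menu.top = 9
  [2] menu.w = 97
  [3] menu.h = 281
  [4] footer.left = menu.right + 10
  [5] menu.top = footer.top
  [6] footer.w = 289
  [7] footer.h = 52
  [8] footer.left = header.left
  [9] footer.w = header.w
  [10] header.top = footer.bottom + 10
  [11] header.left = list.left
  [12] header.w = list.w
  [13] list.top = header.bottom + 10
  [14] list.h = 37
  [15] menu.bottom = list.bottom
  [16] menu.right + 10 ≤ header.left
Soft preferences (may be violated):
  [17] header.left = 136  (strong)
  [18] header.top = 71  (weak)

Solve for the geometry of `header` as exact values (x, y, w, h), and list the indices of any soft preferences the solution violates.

header = (x=136, y=71, w=289, h=172)
violated soft preferences: none

1. header.x = 136  [footer.left = header.left]
2. header.w = 289  [footer.w = header.w]
3. header.y = 71  [header.top = footer.bottom + 10]
4. header.h = 172  [list.top = header.bottom + 10]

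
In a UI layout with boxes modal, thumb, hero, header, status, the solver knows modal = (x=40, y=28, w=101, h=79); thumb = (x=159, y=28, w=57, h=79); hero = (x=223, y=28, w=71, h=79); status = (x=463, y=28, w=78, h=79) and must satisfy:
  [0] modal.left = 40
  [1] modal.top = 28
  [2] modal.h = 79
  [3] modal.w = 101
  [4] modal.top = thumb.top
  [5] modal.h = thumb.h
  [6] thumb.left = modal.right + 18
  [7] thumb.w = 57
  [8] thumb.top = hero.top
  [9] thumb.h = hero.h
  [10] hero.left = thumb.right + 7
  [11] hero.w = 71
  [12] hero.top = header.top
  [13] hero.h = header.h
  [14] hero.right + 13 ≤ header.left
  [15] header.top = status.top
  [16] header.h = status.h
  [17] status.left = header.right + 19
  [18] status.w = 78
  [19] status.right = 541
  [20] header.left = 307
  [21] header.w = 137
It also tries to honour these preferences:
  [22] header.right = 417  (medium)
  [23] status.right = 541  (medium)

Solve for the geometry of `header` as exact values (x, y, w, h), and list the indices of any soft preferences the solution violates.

1. header.y = 28  [hero.top = header.top]
2. header.h = 79  [hero.h = header.h]
3. header.x = 307  [header.left = 307]
4. header.w = 137  [header.w = 137]

header = (x=307, y=28, w=137, h=79)
violated soft preferences: 22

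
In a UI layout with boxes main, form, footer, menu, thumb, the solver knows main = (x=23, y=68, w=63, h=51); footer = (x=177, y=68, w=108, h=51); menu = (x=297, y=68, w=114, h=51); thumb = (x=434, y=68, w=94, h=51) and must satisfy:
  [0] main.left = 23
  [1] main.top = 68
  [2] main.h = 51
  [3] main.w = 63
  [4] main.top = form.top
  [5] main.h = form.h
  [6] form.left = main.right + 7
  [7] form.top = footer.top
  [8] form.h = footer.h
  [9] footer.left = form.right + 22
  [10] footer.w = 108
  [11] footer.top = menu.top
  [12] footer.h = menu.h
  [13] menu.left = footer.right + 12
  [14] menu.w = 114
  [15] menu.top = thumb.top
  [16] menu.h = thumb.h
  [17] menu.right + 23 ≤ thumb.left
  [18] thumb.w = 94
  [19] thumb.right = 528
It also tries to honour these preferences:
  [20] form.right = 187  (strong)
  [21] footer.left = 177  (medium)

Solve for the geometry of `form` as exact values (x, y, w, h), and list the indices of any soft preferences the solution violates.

form = (x=93, y=68, w=62, h=51)
violated soft preferences: 20

1. form.y = 68  [main.top = form.top]
2. form.h = 51  [main.h = form.h]
3. form.x = 93  [form.left = main.right + 7]
4. form.w = 62  [footer.left = form.right + 22]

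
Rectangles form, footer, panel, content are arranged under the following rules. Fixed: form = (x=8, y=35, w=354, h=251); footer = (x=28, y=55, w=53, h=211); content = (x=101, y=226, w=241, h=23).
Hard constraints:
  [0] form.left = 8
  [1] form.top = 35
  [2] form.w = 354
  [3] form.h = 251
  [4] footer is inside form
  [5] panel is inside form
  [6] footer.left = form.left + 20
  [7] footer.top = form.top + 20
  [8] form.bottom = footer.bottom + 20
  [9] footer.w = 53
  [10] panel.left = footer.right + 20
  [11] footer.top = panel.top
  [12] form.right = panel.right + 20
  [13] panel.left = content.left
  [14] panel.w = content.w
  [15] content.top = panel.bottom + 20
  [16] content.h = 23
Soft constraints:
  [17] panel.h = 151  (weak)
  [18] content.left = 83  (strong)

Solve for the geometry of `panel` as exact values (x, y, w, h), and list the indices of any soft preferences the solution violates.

1. panel.x = 101  [panel.left = footer.right + 20]
2. panel.y = 55  [footer.top = panel.top]
3. panel.w = 241  [form.right = panel.right + 20]
4. panel.h = 151  [content.top = panel.bottom + 20]

panel = (x=101, y=55, w=241, h=151)
violated soft preferences: 18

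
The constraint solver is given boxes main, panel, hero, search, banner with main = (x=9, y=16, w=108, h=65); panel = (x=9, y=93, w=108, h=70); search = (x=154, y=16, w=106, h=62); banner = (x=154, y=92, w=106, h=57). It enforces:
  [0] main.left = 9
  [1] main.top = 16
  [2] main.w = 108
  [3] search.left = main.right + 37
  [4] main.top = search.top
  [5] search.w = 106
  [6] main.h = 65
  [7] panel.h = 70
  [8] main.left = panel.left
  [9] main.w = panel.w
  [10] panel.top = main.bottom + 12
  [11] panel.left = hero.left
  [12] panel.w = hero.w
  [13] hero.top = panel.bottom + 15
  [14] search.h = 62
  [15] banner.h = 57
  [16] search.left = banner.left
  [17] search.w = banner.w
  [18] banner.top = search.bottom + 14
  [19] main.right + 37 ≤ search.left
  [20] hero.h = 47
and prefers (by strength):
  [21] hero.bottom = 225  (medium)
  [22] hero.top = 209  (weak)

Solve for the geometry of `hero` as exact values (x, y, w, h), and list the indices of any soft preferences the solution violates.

1. hero.x = 9  [panel.left = hero.left]
2. hero.w = 108  [panel.w = hero.w]
3. hero.y = 178  [hero.top = panel.bottom + 15]
4. hero.h = 47  [hero.h = 47]

hero = (x=9, y=178, w=108, h=47)
violated soft preferences: 22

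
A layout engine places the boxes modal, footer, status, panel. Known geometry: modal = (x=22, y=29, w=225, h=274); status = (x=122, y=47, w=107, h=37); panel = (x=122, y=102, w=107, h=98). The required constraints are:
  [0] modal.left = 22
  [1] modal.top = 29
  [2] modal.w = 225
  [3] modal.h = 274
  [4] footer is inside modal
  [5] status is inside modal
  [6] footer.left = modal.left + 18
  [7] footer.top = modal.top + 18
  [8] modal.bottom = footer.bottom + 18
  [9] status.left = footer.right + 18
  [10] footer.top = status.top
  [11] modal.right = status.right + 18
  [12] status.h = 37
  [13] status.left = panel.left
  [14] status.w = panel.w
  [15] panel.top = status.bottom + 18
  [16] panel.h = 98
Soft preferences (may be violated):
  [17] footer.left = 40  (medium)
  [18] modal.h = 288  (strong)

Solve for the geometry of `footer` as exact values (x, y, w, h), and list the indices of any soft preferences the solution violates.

1. footer.x = 40  [footer.left = modal.left + 18]
2. footer.y = 47  [footer.top = modal.top + 18]
3. footer.h = 238  [modal.bottom = footer.bottom + 18]
4. footer.w = 64  [status.left = footer.right + 18]

footer = (x=40, y=47, w=64, h=238)
violated soft preferences: 18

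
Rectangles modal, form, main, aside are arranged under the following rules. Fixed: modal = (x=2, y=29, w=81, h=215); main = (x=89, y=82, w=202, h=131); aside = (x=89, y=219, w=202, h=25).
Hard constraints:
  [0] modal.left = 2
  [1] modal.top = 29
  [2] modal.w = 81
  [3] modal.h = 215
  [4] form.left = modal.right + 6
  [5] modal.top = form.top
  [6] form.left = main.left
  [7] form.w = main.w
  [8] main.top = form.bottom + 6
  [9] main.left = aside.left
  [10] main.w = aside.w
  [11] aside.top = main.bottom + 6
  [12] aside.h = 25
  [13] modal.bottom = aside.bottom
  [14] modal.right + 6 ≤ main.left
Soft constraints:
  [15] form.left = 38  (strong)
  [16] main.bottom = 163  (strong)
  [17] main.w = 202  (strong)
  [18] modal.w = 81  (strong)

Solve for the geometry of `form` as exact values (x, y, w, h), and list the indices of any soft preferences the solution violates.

form = (x=89, y=29, w=202, h=47)
violated soft preferences: 15, 16

1. form.x = 89  [form.left = modal.right + 6]
2. form.y = 29  [modal.top = form.top]
3. form.w = 202  [form.w = main.w]
4. form.h = 47  [main.top = form.bottom + 6]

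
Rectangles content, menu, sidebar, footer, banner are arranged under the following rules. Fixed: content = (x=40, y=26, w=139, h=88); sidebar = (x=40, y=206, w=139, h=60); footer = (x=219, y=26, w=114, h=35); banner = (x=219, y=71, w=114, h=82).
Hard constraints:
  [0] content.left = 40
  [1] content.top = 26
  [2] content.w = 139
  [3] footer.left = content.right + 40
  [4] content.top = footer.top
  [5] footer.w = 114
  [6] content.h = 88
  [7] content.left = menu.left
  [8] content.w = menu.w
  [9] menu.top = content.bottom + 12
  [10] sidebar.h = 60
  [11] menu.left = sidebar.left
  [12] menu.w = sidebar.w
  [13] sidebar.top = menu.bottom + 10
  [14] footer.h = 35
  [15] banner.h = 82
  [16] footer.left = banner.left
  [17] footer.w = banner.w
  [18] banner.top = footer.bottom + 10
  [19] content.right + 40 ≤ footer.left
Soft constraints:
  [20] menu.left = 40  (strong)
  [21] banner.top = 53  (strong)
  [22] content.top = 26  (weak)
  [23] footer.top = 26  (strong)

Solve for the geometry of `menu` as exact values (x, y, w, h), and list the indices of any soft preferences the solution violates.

menu = (x=40, y=126, w=139, h=70)
violated soft preferences: 21

1. menu.x = 40  [content.left = menu.left]
2. menu.w = 139  [content.w = menu.w]
3. menu.y = 126  [menu.top = content.bottom + 12]
4. menu.h = 70  [sidebar.top = menu.bottom + 10]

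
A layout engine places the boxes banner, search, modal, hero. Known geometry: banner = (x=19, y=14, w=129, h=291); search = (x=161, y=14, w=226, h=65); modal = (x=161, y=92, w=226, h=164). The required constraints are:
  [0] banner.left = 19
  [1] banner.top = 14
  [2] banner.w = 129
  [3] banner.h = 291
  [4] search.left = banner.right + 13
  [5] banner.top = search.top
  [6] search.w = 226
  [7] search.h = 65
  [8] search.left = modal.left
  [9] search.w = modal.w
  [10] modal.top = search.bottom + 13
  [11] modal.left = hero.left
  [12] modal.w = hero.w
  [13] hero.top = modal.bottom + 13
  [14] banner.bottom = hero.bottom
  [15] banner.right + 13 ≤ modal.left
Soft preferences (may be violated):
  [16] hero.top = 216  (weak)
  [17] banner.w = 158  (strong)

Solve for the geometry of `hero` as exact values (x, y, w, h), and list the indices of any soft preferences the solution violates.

hero = (x=161, y=269, w=226, h=36)
violated soft preferences: 16, 17

1. hero.x = 161  [modal.left = hero.left]
2. hero.w = 226  [modal.w = hero.w]
3. hero.y = 269  [hero.top = modal.bottom + 13]
4. hero.h = 36  [banner.bottom = hero.bottom]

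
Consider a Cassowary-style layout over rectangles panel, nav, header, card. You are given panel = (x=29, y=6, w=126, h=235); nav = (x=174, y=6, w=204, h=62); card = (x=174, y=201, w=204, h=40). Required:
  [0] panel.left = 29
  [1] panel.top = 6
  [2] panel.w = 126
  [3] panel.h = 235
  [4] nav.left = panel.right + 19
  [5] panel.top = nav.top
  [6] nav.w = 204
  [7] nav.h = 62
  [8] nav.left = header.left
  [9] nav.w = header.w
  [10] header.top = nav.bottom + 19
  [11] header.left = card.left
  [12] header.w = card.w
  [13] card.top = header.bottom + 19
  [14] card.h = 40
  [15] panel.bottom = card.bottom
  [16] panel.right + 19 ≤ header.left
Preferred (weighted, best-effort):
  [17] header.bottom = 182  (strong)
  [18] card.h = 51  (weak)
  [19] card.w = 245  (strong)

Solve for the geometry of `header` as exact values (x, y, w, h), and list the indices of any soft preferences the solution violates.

1. header.x = 174  [nav.left = header.left]
2. header.w = 204  [nav.w = header.w]
3. header.y = 87  [header.top = nav.bottom + 19]
4. header.h = 95  [card.top = header.bottom + 19]

header = (x=174, y=87, w=204, h=95)
violated soft preferences: 18, 19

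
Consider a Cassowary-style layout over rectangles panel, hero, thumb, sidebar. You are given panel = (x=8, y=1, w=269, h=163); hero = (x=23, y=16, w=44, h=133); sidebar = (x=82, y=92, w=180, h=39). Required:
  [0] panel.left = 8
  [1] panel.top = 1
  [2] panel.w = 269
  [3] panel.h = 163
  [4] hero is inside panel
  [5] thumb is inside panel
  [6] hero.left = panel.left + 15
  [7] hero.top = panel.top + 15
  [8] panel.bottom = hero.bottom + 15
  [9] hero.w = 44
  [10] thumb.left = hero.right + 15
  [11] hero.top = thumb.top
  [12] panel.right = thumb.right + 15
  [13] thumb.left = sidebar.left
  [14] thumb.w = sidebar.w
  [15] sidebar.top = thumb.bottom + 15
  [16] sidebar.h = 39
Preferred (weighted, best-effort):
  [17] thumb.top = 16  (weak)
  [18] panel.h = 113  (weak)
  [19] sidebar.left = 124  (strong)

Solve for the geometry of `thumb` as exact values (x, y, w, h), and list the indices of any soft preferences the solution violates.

thumb = (x=82, y=16, w=180, h=61)
violated soft preferences: 18, 19

1. thumb.x = 82  [thumb.left = hero.right + 15]
2. thumb.y = 16  [hero.top = thumb.top]
3. thumb.w = 180  [panel.right = thumb.right + 15]
4. thumb.h = 61  [sidebar.top = thumb.bottom + 15]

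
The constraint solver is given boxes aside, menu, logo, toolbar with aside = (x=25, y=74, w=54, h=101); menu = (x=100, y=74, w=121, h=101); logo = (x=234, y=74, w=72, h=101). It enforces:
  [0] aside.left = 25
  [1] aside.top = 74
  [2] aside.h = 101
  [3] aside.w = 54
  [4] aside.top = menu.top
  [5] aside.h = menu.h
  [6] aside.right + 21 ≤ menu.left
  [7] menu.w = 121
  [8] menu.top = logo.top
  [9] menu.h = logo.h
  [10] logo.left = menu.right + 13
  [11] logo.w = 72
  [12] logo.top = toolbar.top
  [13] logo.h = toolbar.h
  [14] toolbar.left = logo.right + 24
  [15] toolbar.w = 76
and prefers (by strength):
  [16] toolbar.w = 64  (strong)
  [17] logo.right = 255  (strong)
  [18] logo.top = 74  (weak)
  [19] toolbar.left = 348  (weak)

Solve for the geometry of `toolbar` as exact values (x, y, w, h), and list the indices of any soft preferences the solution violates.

toolbar = (x=330, y=74, w=76, h=101)
violated soft preferences: 16, 17, 19

1. toolbar.y = 74  [logo.top = toolbar.top]
2. toolbar.h = 101  [logo.h = toolbar.h]
3. toolbar.x = 330  [toolbar.left = logo.right + 24]
4. toolbar.w = 76  [toolbar.w = 76]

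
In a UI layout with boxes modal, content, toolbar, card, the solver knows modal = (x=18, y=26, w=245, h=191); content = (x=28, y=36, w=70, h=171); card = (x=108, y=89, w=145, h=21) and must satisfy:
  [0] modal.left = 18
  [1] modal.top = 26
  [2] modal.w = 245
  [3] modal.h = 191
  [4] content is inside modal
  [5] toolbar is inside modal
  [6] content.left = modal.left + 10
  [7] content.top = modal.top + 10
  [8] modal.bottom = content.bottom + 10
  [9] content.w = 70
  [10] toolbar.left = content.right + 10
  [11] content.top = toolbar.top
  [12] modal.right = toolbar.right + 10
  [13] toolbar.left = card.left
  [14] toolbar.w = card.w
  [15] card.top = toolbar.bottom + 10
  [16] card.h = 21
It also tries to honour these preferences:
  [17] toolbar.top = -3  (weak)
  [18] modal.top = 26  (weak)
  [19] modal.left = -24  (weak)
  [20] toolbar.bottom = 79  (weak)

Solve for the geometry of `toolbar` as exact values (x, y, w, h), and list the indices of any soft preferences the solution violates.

toolbar = (x=108, y=36, w=145, h=43)
violated soft preferences: 17, 19

1. toolbar.x = 108  [toolbar.left = content.right + 10]
2. toolbar.y = 36  [content.top = toolbar.top]
3. toolbar.w = 145  [modal.right = toolbar.right + 10]
4. toolbar.h = 43  [card.top = toolbar.bottom + 10]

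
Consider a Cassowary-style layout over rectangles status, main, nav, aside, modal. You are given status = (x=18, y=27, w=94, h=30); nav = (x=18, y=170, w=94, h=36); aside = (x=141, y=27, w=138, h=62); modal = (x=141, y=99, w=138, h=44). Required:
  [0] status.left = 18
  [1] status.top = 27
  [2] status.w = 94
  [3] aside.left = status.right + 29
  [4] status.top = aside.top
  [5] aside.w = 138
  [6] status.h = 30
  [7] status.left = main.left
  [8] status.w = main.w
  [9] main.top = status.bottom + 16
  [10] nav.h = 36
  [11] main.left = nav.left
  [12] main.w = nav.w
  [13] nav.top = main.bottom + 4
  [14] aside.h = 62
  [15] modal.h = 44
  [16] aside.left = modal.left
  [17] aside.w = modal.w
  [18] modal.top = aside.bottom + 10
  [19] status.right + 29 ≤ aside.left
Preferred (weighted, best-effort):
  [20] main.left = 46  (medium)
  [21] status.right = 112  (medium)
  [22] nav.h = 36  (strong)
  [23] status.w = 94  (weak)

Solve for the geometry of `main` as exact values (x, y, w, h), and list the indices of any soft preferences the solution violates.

1. main.x = 18  [status.left = main.left]
2. main.w = 94  [status.w = main.w]
3. main.y = 73  [main.top = status.bottom + 16]
4. main.h = 93  [nav.top = main.bottom + 4]

main = (x=18, y=73, w=94, h=93)
violated soft preferences: 20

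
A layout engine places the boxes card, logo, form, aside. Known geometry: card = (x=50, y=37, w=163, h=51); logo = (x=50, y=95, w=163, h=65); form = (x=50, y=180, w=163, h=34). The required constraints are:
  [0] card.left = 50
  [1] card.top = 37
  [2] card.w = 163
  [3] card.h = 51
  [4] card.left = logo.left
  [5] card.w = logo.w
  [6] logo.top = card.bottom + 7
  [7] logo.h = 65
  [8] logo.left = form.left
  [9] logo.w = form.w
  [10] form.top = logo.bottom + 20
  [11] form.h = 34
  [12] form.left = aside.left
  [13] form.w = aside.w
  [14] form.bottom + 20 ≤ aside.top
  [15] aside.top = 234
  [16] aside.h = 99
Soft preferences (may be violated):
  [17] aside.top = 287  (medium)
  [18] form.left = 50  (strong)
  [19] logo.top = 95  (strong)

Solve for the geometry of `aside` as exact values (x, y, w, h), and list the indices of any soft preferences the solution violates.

aside = (x=50, y=234, w=163, h=99)
violated soft preferences: 17

1. aside.x = 50  [form.left = aside.left]
2. aside.w = 163  [form.w = aside.w]
3. aside.y = 234  [aside.top = 234]
4. aside.h = 99  [aside.h = 99]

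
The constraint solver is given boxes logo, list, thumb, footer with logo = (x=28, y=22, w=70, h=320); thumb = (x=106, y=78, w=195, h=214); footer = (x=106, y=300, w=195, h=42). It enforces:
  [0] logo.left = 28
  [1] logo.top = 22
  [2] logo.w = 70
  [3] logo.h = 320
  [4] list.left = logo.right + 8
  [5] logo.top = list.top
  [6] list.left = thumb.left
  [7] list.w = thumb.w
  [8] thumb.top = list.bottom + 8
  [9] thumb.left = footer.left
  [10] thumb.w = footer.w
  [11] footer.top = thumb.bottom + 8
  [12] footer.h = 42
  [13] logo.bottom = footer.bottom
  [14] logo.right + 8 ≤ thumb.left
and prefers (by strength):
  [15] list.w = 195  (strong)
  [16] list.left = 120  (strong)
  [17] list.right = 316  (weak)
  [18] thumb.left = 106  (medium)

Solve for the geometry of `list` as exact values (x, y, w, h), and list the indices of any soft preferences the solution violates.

list = (x=106, y=22, w=195, h=48)
violated soft preferences: 16, 17

1. list.x = 106  [list.left = logo.right + 8]
2. list.y = 22  [logo.top = list.top]
3. list.w = 195  [list.w = thumb.w]
4. list.h = 48  [thumb.top = list.bottom + 8]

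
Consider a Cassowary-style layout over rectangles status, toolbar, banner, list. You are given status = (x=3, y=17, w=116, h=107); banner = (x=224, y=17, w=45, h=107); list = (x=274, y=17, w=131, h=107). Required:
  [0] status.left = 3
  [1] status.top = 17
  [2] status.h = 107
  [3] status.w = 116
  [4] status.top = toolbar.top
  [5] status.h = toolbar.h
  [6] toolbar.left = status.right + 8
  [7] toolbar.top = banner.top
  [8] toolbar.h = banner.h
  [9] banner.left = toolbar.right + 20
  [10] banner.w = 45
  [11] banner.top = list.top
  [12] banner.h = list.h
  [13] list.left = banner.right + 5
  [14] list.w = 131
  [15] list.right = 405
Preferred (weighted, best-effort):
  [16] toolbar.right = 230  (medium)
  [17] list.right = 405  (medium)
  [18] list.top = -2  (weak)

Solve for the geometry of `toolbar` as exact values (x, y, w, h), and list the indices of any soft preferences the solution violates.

toolbar = (x=127, y=17, w=77, h=107)
violated soft preferences: 16, 18

1. toolbar.y = 17  [status.top = toolbar.top]
2. toolbar.h = 107  [status.h = toolbar.h]
3. toolbar.x = 127  [toolbar.left = status.right + 8]
4. toolbar.w = 77  [banner.left = toolbar.right + 20]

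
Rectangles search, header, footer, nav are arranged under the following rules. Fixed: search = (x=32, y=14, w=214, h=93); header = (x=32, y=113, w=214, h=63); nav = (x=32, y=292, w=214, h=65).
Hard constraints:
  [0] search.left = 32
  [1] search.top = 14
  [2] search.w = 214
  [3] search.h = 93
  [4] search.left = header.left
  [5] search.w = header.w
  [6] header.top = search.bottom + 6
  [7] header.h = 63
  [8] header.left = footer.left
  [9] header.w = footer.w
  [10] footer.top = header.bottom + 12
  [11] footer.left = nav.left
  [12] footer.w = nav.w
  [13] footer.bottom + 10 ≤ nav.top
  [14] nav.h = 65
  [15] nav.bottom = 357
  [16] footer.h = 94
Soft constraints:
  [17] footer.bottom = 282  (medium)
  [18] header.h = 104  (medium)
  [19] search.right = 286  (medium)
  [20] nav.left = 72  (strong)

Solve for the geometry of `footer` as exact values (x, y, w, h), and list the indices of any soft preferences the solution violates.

footer = (x=32, y=188, w=214, h=94)
violated soft preferences: 18, 19, 20

1. footer.x = 32  [header.left = footer.left]
2. footer.w = 214  [header.w = footer.w]
3. footer.y = 188  [footer.top = header.bottom + 12]
4. footer.h = 94  [footer.h = 94]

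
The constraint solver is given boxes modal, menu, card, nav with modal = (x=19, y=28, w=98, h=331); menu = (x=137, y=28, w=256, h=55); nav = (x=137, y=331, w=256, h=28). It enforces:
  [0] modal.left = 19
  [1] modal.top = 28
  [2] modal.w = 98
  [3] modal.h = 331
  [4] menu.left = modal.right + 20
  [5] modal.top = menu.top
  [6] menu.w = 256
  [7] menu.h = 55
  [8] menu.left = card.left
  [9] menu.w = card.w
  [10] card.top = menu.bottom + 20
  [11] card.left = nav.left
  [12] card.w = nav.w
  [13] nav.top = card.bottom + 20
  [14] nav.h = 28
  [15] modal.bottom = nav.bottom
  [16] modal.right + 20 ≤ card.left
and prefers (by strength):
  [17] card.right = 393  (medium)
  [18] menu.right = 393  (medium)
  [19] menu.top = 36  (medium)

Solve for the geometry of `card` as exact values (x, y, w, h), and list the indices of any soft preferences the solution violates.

card = (x=137, y=103, w=256, h=208)
violated soft preferences: 19

1. card.x = 137  [menu.left = card.left]
2. card.w = 256  [menu.w = card.w]
3. card.y = 103  [card.top = menu.bottom + 20]
4. card.h = 208  [nav.top = card.bottom + 20]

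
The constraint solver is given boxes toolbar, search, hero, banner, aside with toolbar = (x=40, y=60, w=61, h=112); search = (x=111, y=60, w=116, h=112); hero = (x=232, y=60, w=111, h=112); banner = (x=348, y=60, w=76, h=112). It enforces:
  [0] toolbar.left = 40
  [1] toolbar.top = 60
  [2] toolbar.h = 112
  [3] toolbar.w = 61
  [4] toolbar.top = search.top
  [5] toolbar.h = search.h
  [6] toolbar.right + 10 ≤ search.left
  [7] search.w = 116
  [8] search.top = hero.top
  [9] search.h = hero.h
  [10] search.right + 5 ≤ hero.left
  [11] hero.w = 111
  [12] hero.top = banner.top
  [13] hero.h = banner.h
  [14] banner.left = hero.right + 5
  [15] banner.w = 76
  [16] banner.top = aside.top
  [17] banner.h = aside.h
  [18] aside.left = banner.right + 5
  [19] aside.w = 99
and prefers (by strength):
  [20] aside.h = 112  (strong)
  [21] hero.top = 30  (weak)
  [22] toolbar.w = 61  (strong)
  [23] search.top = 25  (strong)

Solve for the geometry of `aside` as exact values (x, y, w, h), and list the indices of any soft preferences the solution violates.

1. aside.y = 60  [banner.top = aside.top]
2. aside.h = 112  [banner.h = aside.h]
3. aside.x = 429  [aside.left = banner.right + 5]
4. aside.w = 99  [aside.w = 99]

aside = (x=429, y=60, w=99, h=112)
violated soft preferences: 21, 23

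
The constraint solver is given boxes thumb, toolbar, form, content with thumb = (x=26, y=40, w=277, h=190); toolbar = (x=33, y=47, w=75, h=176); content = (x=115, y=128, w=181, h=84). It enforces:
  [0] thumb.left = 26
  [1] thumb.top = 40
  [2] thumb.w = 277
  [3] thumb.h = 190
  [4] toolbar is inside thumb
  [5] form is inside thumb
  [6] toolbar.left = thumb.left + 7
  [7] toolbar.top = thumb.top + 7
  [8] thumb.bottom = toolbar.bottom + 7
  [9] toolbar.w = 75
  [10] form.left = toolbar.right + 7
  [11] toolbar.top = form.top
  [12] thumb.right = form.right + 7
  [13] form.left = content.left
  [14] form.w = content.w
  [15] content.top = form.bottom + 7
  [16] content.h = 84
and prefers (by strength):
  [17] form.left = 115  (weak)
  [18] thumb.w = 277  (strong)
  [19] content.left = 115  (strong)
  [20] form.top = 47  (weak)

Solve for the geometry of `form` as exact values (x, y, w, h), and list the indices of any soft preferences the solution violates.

form = (x=115, y=47, w=181, h=74)
violated soft preferences: none

1. form.x = 115  [form.left = toolbar.right + 7]
2. form.y = 47  [toolbar.top = form.top]
3. form.w = 181  [thumb.right = form.right + 7]
4. form.h = 74  [content.top = form.bottom + 7]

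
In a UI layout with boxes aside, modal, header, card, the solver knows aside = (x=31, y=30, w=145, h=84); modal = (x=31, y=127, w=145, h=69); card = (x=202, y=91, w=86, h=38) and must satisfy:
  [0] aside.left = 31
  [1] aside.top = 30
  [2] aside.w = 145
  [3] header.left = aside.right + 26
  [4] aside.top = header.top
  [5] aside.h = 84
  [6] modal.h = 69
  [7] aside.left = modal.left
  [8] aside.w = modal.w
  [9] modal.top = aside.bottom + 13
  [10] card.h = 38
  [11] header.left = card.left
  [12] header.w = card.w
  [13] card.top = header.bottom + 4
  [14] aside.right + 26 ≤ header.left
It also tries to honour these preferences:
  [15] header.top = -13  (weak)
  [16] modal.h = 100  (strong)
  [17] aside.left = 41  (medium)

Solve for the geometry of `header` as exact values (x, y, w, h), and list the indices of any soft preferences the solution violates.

header = (x=202, y=30, w=86, h=57)
violated soft preferences: 15, 16, 17

1. header.x = 202  [header.left = aside.right + 26]
2. header.y = 30  [aside.top = header.top]
3. header.w = 86  [header.w = card.w]
4. header.h = 57  [card.top = header.bottom + 4]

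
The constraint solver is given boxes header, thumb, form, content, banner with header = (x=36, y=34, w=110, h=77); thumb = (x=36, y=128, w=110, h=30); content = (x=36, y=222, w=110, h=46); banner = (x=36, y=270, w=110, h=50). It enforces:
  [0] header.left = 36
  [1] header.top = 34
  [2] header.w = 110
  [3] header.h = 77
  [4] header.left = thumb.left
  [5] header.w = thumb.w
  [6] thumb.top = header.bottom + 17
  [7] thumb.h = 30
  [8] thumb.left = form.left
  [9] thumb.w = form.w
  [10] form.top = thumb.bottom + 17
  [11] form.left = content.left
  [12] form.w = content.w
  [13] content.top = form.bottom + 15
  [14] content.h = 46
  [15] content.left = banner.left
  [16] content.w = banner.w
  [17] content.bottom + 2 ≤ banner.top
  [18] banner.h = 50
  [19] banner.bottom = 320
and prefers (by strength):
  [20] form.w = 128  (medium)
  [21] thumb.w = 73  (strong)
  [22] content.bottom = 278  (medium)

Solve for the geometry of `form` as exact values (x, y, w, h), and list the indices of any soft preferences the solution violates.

1. form.x = 36  [thumb.left = form.left]
2. form.w = 110  [thumb.w = form.w]
3. form.y = 175  [form.top = thumb.bottom + 17]
4. form.h = 32  [content.top = form.bottom + 15]

form = (x=36, y=175, w=110, h=32)
violated soft preferences: 20, 21, 22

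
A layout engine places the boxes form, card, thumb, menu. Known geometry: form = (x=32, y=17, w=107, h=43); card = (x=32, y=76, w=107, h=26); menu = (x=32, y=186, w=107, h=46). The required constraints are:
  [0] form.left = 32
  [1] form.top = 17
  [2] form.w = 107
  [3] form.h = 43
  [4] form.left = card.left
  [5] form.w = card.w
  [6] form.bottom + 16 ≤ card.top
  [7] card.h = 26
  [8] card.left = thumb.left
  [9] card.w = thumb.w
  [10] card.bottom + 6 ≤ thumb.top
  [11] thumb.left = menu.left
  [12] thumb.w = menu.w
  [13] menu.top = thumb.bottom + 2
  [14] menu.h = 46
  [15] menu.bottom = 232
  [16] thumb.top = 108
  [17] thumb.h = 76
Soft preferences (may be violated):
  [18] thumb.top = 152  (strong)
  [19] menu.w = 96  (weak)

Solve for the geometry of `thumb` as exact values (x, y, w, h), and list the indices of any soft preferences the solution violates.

1. thumb.x = 32  [card.left = thumb.left]
2. thumb.w = 107  [card.w = thumb.w]
3. thumb.y = 108  [thumb.top = 108]
4. thumb.h = 76  [thumb.h = 76]

thumb = (x=32, y=108, w=107, h=76)
violated soft preferences: 18, 19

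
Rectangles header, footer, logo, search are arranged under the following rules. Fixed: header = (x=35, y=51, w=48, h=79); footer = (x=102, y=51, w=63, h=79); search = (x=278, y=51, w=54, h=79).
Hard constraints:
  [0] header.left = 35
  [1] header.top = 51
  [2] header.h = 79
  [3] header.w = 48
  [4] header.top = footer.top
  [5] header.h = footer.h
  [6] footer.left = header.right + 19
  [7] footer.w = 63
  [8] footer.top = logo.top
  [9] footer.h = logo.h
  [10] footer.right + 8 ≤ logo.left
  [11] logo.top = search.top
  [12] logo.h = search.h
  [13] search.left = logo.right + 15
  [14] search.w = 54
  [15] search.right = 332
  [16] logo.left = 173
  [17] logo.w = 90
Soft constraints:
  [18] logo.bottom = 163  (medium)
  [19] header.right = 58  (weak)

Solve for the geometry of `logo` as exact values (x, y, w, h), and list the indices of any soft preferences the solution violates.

1. logo.y = 51  [footer.top = logo.top]
2. logo.h = 79  [footer.h = logo.h]
3. logo.x = 173  [logo.left = 173]
4. logo.w = 90  [logo.w = 90]

logo = (x=173, y=51, w=90, h=79)
violated soft preferences: 18, 19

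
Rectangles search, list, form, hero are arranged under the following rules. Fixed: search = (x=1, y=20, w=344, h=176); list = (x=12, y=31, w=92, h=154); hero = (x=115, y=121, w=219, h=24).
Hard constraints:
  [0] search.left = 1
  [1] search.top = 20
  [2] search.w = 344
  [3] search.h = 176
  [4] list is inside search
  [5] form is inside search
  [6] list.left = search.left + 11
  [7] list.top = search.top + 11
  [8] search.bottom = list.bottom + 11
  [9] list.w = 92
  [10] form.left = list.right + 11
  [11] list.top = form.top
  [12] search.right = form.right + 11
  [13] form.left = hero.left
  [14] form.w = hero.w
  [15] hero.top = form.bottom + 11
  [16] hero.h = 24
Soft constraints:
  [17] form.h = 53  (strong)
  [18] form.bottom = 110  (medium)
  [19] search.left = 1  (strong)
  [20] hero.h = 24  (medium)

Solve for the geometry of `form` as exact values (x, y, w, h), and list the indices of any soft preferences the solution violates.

1. form.x = 115  [form.left = list.right + 11]
2. form.y = 31  [list.top = form.top]
3. form.w = 219  [search.right = form.right + 11]
4. form.h = 79  [hero.top = form.bottom + 11]

form = (x=115, y=31, w=219, h=79)
violated soft preferences: 17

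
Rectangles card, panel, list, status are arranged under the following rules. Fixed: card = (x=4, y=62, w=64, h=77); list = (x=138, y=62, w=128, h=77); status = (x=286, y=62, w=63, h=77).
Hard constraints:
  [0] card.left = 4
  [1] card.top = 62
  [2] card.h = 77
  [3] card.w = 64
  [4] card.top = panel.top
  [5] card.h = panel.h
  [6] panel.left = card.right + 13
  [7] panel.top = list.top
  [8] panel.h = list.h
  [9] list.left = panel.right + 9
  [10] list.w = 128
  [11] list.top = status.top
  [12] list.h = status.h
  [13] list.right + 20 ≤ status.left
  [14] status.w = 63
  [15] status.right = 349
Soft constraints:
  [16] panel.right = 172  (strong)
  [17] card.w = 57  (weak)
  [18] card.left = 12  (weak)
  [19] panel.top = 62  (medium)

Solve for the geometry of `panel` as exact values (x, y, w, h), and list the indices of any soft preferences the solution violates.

panel = (x=81, y=62, w=48, h=77)
violated soft preferences: 16, 17, 18

1. panel.y = 62  [card.top = panel.top]
2. panel.h = 77  [card.h = panel.h]
3. panel.x = 81  [panel.left = card.right + 13]
4. panel.w = 48  [list.left = panel.right + 9]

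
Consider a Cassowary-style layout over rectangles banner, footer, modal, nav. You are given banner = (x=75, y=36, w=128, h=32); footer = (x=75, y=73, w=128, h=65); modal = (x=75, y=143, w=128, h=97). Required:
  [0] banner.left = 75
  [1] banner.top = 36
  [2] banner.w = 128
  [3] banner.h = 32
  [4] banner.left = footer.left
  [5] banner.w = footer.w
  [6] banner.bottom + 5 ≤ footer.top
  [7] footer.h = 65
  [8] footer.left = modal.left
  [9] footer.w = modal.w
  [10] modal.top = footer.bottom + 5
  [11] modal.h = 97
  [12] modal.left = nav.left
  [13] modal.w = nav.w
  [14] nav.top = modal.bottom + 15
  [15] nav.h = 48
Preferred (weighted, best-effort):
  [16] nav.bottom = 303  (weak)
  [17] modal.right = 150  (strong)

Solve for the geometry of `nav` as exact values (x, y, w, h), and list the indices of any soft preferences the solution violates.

1. nav.x = 75  [modal.left = nav.left]
2. nav.w = 128  [modal.w = nav.w]
3. nav.y = 255  [nav.top = modal.bottom + 15]
4. nav.h = 48  [nav.h = 48]

nav = (x=75, y=255, w=128, h=48)
violated soft preferences: 17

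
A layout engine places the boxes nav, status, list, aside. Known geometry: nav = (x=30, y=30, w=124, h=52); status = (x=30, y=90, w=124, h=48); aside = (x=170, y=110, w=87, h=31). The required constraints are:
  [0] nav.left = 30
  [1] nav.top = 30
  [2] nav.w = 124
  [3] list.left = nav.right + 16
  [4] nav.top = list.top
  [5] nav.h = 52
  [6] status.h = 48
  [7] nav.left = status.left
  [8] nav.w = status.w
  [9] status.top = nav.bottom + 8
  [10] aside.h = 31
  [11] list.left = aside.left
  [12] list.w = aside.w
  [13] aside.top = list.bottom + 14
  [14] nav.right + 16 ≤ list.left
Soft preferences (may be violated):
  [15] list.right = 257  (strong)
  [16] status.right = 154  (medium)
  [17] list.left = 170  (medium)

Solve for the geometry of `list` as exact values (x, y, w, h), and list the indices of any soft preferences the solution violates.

1. list.x = 170  [list.left = nav.right + 16]
2. list.y = 30  [nav.top = list.top]
3. list.w = 87  [list.w = aside.w]
4. list.h = 66  [aside.top = list.bottom + 14]

list = (x=170, y=30, w=87, h=66)
violated soft preferences: none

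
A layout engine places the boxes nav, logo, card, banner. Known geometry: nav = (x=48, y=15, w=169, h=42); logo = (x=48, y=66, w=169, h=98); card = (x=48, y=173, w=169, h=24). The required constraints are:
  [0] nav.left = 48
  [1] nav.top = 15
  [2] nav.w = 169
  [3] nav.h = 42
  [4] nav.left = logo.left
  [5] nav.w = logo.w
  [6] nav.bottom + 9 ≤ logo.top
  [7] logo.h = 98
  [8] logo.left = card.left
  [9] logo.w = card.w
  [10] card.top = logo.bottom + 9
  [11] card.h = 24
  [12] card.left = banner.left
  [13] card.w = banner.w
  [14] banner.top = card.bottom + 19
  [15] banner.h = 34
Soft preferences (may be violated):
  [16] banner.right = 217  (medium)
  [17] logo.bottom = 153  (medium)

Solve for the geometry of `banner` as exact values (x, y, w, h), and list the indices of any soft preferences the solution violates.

banner = (x=48, y=216, w=169, h=34)
violated soft preferences: 17

1. banner.x = 48  [card.left = banner.left]
2. banner.w = 169  [card.w = banner.w]
3. banner.y = 216  [banner.top = card.bottom + 19]
4. banner.h = 34  [banner.h = 34]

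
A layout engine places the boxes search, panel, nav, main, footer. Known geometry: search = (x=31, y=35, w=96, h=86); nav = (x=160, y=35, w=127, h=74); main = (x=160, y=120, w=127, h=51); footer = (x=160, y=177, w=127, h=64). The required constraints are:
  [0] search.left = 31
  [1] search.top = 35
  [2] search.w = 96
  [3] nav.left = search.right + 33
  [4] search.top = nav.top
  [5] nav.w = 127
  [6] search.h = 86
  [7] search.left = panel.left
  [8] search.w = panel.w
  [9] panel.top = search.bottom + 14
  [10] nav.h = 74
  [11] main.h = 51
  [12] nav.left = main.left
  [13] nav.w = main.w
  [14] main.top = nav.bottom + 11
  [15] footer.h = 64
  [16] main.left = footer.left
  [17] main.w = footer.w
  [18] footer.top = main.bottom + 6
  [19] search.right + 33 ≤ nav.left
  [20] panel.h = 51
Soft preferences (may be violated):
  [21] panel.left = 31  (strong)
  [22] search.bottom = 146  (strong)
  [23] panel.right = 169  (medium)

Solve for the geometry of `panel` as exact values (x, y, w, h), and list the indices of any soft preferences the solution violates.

1. panel.x = 31  [search.left = panel.left]
2. panel.w = 96  [search.w = panel.w]
3. panel.y = 135  [panel.top = search.bottom + 14]
4. panel.h = 51  [panel.h = 51]

panel = (x=31, y=135, w=96, h=51)
violated soft preferences: 22, 23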